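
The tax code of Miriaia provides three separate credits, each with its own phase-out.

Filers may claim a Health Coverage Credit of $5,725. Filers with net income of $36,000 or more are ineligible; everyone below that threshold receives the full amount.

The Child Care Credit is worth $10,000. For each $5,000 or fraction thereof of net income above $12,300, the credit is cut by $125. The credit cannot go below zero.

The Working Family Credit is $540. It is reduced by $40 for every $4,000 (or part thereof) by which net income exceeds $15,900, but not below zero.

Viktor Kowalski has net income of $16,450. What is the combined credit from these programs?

$16,100

Health Coverage Credit: $16,450 is below the $36,000 cutoff, so the full $5,725 applies.
Child Care Credit: income exceeds $12,300 by $4,150, which is 1 full-or-partial $5,000 increment; reduction = 1 × $125 = $125, leaving $9,875.
Working Family Credit: income exceeds $15,900 by $550, which is 1 full-or-partial $4,000 increment; reduction = 1 × $40 = $40, leaving $500.
Total: $5,725 + $9,875 + $500 = $16,100.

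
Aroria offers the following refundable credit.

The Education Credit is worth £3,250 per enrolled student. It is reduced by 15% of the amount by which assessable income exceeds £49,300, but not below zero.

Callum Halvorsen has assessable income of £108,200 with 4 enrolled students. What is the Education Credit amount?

Education Credit: base = 4 × £3,250 = £13,000. 15% of the £58,900 excess over £49,300 is £8,835; credit = £13,000 − £8,835 = £4,165.

£4,165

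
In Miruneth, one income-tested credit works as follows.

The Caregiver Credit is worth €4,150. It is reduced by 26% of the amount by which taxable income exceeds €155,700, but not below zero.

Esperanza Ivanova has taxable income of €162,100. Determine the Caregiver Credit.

€2,486

Caregiver Credit: 26% of the €6,400 excess over €155,700 is €1,664; credit = €4,150 − €1,664 = €2,486.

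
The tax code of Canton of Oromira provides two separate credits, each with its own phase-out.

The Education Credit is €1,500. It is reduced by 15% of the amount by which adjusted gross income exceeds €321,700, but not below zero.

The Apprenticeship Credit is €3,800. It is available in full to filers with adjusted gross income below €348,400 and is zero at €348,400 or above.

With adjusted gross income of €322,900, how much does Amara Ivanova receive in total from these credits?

€5,120

Education Credit: 15% of the €1,200 excess over €321,700 is €180; credit = €1,500 − €180 = €1,320.
Apprenticeship Credit: €322,900 is below the €348,400 cutoff, so the full €3,800 applies.
Total: €1,320 + €3,800 = €5,120.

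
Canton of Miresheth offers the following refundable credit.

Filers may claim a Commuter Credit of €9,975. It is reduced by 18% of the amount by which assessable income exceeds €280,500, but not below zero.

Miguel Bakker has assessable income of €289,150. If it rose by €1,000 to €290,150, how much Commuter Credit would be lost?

€180

At €289,150 — 18% of the €8,650 excess over €280,500 is €1,557; credit = €9,975 − €1,557 = €8,418.
At €290,150 — 18% of the €9,650 excess over €280,500 is €1,737; credit = €9,975 − €1,737 = €8,238.
Lost: €8,418 − €8,238 = €180.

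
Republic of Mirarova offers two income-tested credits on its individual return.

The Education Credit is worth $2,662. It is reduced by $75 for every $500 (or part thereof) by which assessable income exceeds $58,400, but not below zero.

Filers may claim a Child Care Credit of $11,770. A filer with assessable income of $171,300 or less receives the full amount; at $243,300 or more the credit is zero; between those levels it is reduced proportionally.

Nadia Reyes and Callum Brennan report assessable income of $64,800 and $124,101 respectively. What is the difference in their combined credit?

$1,687

Nadia ($64,800): Education Credit: income exceeds $58,400 by $6,400, which is 13 full-or-partial $500 increments; reduction = 13 × $75 = $975, leaving $1,687. Child Care Credit: $64,800 is at or below the $171,300 threshold, so the full $11,770 applies. total $1,687 + $11,770 = $13,457
Callum ($124,101): Education Credit: income exceeds $58,400 by $65,701 → 132 increments × $75 = $9,900 ≥ base, so the credit is $0. Child Care Credit: $124,101 is at or below the $171,300 threshold, so the full $11,770 applies. total $0 + $11,770 = $11,770
Difference: |$13,457 − $11,770| = $1,687.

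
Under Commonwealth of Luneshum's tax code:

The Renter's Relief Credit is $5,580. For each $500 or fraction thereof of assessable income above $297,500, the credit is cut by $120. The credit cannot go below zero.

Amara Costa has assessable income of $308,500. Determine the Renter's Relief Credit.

$2,940

Renter's Relief Credit: income exceeds $297,500 by $11,000, which is 22 full-or-partial $500 increments; reduction = 22 × $120 = $2,640, leaving $2,940.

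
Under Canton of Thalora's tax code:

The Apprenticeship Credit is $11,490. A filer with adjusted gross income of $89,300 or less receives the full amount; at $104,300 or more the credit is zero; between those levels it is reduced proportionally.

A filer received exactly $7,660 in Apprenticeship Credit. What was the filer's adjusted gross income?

$7,660 is 7,660/11,490 of the full $11,490, so 3,830/11,490 of the $15,000 range has been used: income = $89,300 + $15,000 × 3,830/11,490 = $94,300.

$94,300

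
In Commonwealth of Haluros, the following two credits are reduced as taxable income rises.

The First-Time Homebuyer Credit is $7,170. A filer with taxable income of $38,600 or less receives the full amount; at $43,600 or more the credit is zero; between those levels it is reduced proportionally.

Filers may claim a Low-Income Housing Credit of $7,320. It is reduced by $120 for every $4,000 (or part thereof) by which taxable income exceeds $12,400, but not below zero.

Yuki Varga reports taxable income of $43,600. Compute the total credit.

First-Time Homebuyer Credit: $43,600 is at or above $43,600, so the credit is $0.
Low-Income Housing Credit: income exceeds $12,400 by $31,200, which is 8 full-or-partial $4,000 increments; reduction = 8 × $120 = $960, leaving $6,360.
Total: $0 + $6,360 = $6,360.

$6,360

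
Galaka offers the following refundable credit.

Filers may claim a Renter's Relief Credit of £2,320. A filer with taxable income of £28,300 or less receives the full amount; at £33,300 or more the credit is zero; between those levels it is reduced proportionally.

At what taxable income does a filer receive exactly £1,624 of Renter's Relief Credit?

£1,624 is 1,624/2,320 of the full £2,320, so 696/2,320 of the £5,000 range has been used: income = £28,300 + £5,000 × 696/2,320 = £29,800.

£29,800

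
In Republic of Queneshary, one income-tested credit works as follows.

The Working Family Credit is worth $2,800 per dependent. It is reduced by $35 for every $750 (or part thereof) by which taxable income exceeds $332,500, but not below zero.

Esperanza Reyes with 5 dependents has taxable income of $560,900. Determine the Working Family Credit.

$3,325

Working Family Credit: base = 5 × $2,800 = $14,000. income exceeds $332,500 by $228,400, which is 305 full-or-partial $750 increments; reduction = 305 × $35 = $10,675, leaving $3,325.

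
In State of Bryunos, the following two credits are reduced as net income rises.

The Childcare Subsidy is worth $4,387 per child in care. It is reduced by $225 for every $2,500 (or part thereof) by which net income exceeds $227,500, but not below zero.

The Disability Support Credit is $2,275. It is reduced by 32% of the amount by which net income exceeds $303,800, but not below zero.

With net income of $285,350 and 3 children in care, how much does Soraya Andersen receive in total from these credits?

Childcare Subsidy: base = 3 × $4,387 = $13,161. income exceeds $227,500 by $57,850, which is 24 full-or-partial $2,500 increments; reduction = 24 × $225 = $5,400, leaving $7,761.
Disability Support Credit: $285,350 is at or below the $303,800 threshold, so the full $2,275 applies.
Total: $7,761 + $2,275 = $10,036.

$10,036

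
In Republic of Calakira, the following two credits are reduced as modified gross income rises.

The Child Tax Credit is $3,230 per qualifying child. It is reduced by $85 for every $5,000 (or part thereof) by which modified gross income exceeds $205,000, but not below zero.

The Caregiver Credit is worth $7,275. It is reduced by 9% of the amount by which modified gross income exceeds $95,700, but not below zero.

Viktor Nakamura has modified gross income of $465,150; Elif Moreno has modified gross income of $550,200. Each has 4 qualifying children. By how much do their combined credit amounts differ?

$1,445

Viktor ($465,150): Child Tax Credit: base = 4 × $3,230 = $12,920. income exceeds $205,000 by $260,150, which is 53 full-or-partial $5,000 increments; reduction = 53 × $85 = $4,505, leaving $8,415. Caregiver Credit: 9% of the $369,450 excess over $95,700 is $33,250.50 ≥ base, so the credit is $0. total $8,415 + $0 = $8,415
Elif ($550,200): Child Tax Credit: base = 4 × $3,230 = $12,920. income exceeds $205,000 by $345,200, which is 70 full-or-partial $5,000 increments; reduction = 70 × $85 = $5,950, leaving $6,970. Caregiver Credit: 9% of the $454,500 excess over $95,700 is $40,905 ≥ base, so the credit is $0. total $6,970 + $0 = $6,970
Difference: |$8,415 − $6,970| = $1,445.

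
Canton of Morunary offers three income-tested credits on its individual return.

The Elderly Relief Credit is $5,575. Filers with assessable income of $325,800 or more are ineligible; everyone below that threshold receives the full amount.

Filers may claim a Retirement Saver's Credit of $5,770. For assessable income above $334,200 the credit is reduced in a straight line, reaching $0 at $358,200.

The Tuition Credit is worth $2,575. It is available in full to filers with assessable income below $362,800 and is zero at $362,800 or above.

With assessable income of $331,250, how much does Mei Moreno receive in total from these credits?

$8,345

Elderly Relief Credit: $331,250 meets or exceeds the $325,800 cutoff, so the credit is $0.
Retirement Saver's Credit: $331,250 is at or below the $334,200 threshold, so the full $5,770 applies.
Tuition Credit: $331,250 is below the $362,800 cutoff, so the full $2,575 applies.
Total: $0 + $5,770 + $2,575 = $8,345.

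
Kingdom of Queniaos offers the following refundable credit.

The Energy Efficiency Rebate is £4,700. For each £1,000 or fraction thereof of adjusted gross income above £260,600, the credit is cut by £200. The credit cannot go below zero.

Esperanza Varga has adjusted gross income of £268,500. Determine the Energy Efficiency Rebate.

£3,100

Energy Efficiency Rebate: income exceeds £260,600 by £7,900, which is 8 full-or-partial £1,000 increments; reduction = 8 × £200 = £1,600, leaving £3,100.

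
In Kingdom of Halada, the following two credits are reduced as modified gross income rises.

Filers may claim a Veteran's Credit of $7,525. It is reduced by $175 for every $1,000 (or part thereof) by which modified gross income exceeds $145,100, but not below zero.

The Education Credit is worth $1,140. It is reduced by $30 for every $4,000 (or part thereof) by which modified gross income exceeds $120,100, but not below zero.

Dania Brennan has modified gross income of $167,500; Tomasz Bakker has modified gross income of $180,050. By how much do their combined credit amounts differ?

Dania ($167,500): Veteran's Credit: income exceeds $145,100 by $22,400, which is 23 full-or-partial $1,000 increments; reduction = 23 × $175 = $4,025, leaving $3,500. Education Credit: income exceeds $120,100 by $47,400, which is 12 full-or-partial $4,000 increments; reduction = 12 × $30 = $360, leaving $780. total $3,500 + $780 = $4,280
Tomasz ($180,050): Veteran's Credit: income exceeds $145,100 by $34,950, which is 35 full-or-partial $1,000 increments; reduction = 35 × $175 = $6,125, leaving $1,400. Education Credit: income exceeds $120,100 by $59,950, which is 15 full-or-partial $4,000 increments; reduction = 15 × $30 = $450, leaving $690. total $1,400 + $690 = $2,090
Difference: |$4,280 − $2,090| = $2,190.

$2,190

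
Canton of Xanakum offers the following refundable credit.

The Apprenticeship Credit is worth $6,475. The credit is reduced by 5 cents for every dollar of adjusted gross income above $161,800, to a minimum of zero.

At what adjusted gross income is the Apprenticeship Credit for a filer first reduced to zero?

The credit falls by 5% of each dollar above $161,800, so it reaches zero when the excess is $6,475 / 5% = $129,500: income = $161,800 + $129,500 = $291,300.

$291,300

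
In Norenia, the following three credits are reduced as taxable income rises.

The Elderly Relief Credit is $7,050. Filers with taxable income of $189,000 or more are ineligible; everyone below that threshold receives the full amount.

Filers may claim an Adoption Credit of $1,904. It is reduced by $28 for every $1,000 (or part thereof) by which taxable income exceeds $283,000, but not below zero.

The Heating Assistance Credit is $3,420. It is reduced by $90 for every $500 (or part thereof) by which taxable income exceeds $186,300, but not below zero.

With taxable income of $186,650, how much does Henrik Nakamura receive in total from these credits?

Elderly Relief Credit: $186,650 is below the $189,000 cutoff, so the full $7,050 applies.
Adoption Credit: $186,650 is at or below the $283,000 threshold, so the full $1,904 applies.
Heating Assistance Credit: income exceeds $186,300 by $350, which is 1 full-or-partial $500 increment; reduction = 1 × $90 = $90, leaving $3,330.
Total: $7,050 + $1,904 + $3,330 = $12,284.

$12,284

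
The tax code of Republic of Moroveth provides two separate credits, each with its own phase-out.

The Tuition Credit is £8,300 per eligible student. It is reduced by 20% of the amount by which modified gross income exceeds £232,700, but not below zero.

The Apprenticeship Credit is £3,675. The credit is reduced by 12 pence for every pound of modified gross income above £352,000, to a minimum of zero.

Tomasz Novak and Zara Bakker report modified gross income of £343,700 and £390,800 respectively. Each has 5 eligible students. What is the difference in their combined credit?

Tomasz (£343,700): Tuition Credit: base = 5 × £8,300 = £41,500. 20% of the £111,000 excess over £232,700 is £22,200; credit = £41,500 − £22,200 = £19,300. Apprenticeship Credit: £343,700 is at or below the £352,000 threshold, so the full £3,675 applies. total £19,300 + £3,675 = £22,975
Zara (£390,800): Tuition Credit: base = 5 × £8,300 = £41,500. 20% of the £158,100 excess over £232,700 is £31,620; credit = £41,500 − £31,620 = £9,880. Apprenticeship Credit: 12% of the £38,800 excess over £352,000 is £4,656 ≥ base, so the credit is £0. total £9,880 + £0 = £9,880
Difference: |£22,975 − £9,880| = £13,095.

£13,095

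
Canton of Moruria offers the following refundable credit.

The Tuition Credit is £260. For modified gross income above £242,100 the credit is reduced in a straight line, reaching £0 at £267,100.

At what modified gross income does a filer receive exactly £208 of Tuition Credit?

£208 is 208/260 of the full £260, so 52/260 of the £25,000 range has been used: income = £242,100 + £25,000 × 52/260 = £247,100.

£247,100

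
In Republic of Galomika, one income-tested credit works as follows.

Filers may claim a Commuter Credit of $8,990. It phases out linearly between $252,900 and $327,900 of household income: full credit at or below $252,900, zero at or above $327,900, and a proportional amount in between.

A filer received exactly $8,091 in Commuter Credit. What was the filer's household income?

$260,400

$8,091 is 8,091/8,990 of the full $8,990, so 899/8,990 of the $75,000 range has been used: income = $252,900 + $75,000 × 899/8,990 = $260,400.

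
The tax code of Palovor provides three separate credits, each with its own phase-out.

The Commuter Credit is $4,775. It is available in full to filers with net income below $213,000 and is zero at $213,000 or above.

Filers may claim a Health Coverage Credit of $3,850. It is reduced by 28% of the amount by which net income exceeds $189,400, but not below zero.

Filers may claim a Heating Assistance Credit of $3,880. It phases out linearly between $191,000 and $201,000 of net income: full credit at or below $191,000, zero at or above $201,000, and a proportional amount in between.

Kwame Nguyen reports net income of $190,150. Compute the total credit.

$12,295

Commuter Credit: $190,150 is below the $213,000 cutoff, so the full $4,775 applies.
Health Coverage Credit: 28% of the $750 excess over $189,400 is $210; credit = $3,850 − $210 = $3,640.
Heating Assistance Credit: $190,150 is at or below the $191,000 threshold, so the full $3,880 applies.
Total: $4,775 + $3,640 + $3,880 = $12,295.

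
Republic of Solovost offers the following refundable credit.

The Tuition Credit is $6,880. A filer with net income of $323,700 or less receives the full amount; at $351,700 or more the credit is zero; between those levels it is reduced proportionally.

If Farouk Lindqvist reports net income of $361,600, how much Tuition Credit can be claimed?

$0

Tuition Credit: $361,600 is at or above $351,700, so the credit is $0.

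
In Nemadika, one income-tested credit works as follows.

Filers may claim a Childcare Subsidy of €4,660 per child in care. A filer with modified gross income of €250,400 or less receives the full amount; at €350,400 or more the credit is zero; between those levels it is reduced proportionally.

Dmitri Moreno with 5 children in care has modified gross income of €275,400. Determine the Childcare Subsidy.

€17,475

Childcare Subsidy: base = 5 × €4,660 = €23,300. €275,400 is €25,000 into a €100,000 phase-out range, leaving 75,000/100,000 of the credit: €23,300 × 75,000/100,000 = €17,475.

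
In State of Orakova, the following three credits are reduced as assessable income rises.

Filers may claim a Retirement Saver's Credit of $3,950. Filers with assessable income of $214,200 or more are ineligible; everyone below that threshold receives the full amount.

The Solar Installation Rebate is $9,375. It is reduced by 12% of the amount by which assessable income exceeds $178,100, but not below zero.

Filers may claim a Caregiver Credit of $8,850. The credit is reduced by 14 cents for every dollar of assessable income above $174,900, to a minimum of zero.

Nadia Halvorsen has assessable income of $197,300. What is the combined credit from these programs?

$16,735

Retirement Saver's Credit: $197,300 is below the $214,200 cutoff, so the full $3,950 applies.
Solar Installation Rebate: 12% of the $19,200 excess over $178,100 is $2,304; credit = $9,375 − $2,304 = $7,071.
Caregiver Credit: 14% of the $22,400 excess over $174,900 is $3,136; credit = $8,850 − $3,136 = $5,714.
Total: $3,950 + $7,071 + $5,714 = $16,735.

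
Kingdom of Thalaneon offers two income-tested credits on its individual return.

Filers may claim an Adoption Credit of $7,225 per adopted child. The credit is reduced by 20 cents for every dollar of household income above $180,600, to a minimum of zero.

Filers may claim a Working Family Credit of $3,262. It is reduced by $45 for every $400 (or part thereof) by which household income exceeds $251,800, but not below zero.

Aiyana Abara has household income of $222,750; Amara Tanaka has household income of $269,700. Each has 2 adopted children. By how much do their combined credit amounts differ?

Aiyana ($222,750): Adoption Credit: base = 2 × $7,225 = $14,450. 20% of the $42,150 excess over $180,600 is $8,430; credit = $14,450 − $8,430 = $6,020. Working Family Credit: $222,750 is at or below the $251,800 threshold, so the full $3,262 applies. total $6,020 + $3,262 = $9,282
Amara ($269,700): Adoption Credit: base = 2 × $7,225 = $14,450. 20% of the $89,100 excess over $180,600 is $17,820 ≥ base, so the credit is $0. Working Family Credit: income exceeds $251,800 by $17,900, which is 45 full-or-partial $400 increments; reduction = 45 × $45 = $2,025, leaving $1,237. total $0 + $1,237 = $1,237
Difference: |$9,282 − $1,237| = $8,045.

$8,045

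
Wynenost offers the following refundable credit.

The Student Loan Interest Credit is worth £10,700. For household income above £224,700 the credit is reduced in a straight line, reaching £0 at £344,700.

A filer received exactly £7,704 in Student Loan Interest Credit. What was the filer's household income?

£258,300

£7,704 is 7,704/10,700 of the full £10,700, so 2,996/10,700 of the £120,000 range has been used: income = £224,700 + £120,000 × 2,996/10,700 = £258,300.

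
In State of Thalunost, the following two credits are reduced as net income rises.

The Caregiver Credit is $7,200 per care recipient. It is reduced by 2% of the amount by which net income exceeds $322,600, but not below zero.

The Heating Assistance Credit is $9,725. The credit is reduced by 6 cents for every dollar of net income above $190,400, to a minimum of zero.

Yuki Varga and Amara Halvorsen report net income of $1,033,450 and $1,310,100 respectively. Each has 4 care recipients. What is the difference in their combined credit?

Yuki ($1,033,450): Caregiver Credit: base = 4 × $7,200 = $28,800. 2% of the $710,850 excess over $322,600 is $14,217; credit = $28,800 − $14,217 = $14,583. Heating Assistance Credit: 6% of the $843,050 excess over $190,400 is $50,583 ≥ base, so the credit is $0. total $14,583 + $0 = $14,583
Amara ($1,310,100): Caregiver Credit: base = 4 × $7,200 = $28,800. 2% of the $987,500 excess over $322,600 is $19,750; credit = $28,800 − $19,750 = $9,050. Heating Assistance Credit: 6% of the $1,119,700 excess over $190,400 is $67,182 ≥ base, so the credit is $0. total $9,050 + $0 = $9,050
Difference: |$14,583 − $9,050| = $5,533.

$5,533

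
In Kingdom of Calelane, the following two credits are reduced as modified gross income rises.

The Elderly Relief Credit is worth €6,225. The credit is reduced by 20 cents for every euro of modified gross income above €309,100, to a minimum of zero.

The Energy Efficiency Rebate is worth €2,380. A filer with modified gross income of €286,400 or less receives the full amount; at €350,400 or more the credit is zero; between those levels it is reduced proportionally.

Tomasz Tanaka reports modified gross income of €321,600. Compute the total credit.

€4,796

Elderly Relief Credit: 20% of the €12,500 excess over €309,100 is €2,500; credit = €6,225 − €2,500 = €3,725.
Energy Efficiency Rebate: €321,600 is €35,200 into a €64,000 phase-out range, leaving 28,800/64,000 of the credit: €2,380 × 28,800/64,000 = €1,071.
Total: €3,725 + €1,071 = €4,796.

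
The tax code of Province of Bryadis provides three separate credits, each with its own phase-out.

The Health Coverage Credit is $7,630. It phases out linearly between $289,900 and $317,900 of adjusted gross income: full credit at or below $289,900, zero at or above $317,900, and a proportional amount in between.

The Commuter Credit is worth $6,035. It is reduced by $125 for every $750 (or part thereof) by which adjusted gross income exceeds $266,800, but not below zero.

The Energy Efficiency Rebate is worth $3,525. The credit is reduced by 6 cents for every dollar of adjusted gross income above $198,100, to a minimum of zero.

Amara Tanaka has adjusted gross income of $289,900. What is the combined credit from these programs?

Health Coverage Credit: $289,900 is at or below the $289,900 threshold, so the full $7,630 applies.
Commuter Credit: income exceeds $266,800 by $23,100, which is 31 full-or-partial $750 increments; reduction = 31 × $125 = $3,875, leaving $2,160.
Energy Efficiency Rebate: 6% of the $91,800 excess over $198,100 is $5,508 ≥ base, so the credit is $0.
Total: $7,630 + $2,160 + $0 = $9,790.

$9,790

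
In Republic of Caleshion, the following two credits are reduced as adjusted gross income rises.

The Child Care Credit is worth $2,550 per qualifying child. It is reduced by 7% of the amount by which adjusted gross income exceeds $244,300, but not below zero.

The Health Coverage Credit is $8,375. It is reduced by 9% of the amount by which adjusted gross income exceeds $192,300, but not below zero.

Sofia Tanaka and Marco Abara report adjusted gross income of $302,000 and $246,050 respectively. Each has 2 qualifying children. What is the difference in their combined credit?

$7,454

Sofia ($302,000): Child Care Credit: base = 2 × $2,550 = $5,100. 7% of the $57,700 excess over $244,300 is $4,039; credit = $5,100 − $4,039 = $1,061. Health Coverage Credit: 9% of the $109,700 excess over $192,300 is $9,873 ≥ base, so the credit is $0. total $1,061 + $0 = $1,061
Marco ($246,050): Child Care Credit: base = 2 × $2,550 = $5,100. 7% of the $1,750 excess over $244,300 is $122.50; credit = $5,100 − $122.50 = $4,977.50. Health Coverage Credit: 9% of the $53,750 excess over $192,300 is $4,837.50; credit = $8,375 − $4,837.50 = $3,537.50. total $4,977.50 + $3,537.50 = $8,515
Difference: |$1,061 − $8,515| = $7,454.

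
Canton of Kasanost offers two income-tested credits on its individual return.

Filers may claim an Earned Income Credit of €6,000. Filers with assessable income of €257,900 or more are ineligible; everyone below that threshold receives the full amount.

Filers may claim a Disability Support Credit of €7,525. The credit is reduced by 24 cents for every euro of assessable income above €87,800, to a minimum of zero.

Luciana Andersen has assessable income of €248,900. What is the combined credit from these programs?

Earned Income Credit: €248,900 is below the €257,900 cutoff, so the full €6,000 applies.
Disability Support Credit: 24% of the €161,100 excess over €87,800 is €38,664 ≥ base, so the credit is €0.
Total: €6,000 + €0 = €6,000.

€6,000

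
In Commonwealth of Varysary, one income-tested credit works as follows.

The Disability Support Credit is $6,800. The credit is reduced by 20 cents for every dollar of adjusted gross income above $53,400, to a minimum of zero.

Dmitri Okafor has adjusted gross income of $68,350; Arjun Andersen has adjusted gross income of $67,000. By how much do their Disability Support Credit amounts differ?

Dmitri ($68,350): Disability Support Credit: 20% of the $14,950 excess over $53,400 is $2,990; credit = $6,800 − $2,990 = $3,810.
Arjun ($67,000): Disability Support Credit: 20% of the $13,600 excess over $53,400 is $2,720; credit = $6,800 − $2,720 = $4,080.
Difference: |$3,810 − $4,080| = $270.

$270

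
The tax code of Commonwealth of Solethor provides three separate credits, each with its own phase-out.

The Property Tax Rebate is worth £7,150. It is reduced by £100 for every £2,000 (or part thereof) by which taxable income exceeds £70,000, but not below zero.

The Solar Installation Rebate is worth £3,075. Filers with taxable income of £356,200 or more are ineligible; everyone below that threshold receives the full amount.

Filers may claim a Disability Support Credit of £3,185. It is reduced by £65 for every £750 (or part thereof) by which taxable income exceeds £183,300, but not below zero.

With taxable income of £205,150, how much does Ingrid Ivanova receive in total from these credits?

£4,660

Property Tax Rebate: income exceeds £70,000 by £135,150, which is 68 full-or-partial £2,000 increments; reduction = 68 × £100 = £6,800, leaving £350.
Solar Installation Rebate: £205,150 is below the £356,200 cutoff, so the full £3,075 applies.
Disability Support Credit: income exceeds £183,300 by £21,850, which is 30 full-or-partial £750 increments; reduction = 30 × £65 = £1,950, leaving £1,235.
Total: £350 + £3,075 + £1,235 = £4,660.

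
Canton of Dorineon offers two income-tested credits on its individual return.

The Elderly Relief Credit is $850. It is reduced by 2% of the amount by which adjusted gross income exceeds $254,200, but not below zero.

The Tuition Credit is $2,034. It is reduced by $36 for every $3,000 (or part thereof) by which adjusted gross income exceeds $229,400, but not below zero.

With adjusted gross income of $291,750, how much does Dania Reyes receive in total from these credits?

$1,377

Elderly Relief Credit: 2% of the $37,550 excess over $254,200 is $751; credit = $850 − $751 = $99.
Tuition Credit: income exceeds $229,400 by $62,350, which is 21 full-or-partial $3,000 increments; reduction = 21 × $36 = $756, leaving $1,278.
Total: $99 + $1,278 = $1,377.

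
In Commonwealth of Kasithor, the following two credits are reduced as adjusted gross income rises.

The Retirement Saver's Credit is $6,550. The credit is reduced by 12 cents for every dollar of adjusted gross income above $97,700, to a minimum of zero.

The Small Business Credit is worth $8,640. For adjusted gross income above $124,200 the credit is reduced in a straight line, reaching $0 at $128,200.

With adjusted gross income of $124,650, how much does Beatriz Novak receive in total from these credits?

$10,984

Retirement Saver's Credit: 12% of the $26,950 excess over $97,700 is $3,234; credit = $6,550 − $3,234 = $3,316.
Small Business Credit: $124,650 is $450 into a $4,000 phase-out range, leaving 3,550/4,000 of the credit: $8,640 × 3,550/4,000 = $7,668.
Total: $3,316 + $7,668 = $10,984.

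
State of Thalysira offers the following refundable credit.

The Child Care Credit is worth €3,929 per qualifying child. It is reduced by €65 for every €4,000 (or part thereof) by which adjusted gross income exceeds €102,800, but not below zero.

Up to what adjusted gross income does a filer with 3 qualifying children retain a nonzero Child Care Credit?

€826,800

Full credit = 3 × €3,929 = €11,787.
After 181 increments the reduction is 181 × €65 = €11,765, leaving €22; one more increment wipes it out. Increment 181 ends at excess 181 × €4,000 = €724,000, so the highest qualifying income is €102,800 + €724,000 = €826,800.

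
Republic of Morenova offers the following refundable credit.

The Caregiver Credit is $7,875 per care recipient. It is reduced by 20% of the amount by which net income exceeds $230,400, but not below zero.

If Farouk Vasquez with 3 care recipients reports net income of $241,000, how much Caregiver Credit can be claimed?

Caregiver Credit: base = 3 × $7,875 = $23,625. 20% of the $10,600 excess over $230,400 is $2,120; credit = $23,625 − $2,120 = $21,505.

$21,505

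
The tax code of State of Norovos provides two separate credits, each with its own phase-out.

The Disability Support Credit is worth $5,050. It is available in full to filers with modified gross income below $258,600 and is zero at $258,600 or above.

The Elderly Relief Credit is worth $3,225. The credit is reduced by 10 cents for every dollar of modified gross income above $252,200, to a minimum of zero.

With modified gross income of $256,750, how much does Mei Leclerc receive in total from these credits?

Disability Support Credit: $256,750 is below the $258,600 cutoff, so the full $5,050 applies.
Elderly Relief Credit: 10% of the $4,550 excess over $252,200 is $455; credit = $3,225 − $455 = $2,770.
Total: $5,050 + $2,770 = $7,820.

$7,820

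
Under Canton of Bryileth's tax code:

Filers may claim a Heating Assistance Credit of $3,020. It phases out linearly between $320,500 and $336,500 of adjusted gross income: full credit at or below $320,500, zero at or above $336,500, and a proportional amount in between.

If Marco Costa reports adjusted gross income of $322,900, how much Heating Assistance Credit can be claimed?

Heating Assistance Credit: $322,900 is $2,400 into a $16,000 phase-out range, leaving 13,600/16,000 of the credit: $3,020 × 13,600/16,000 = $2,567.

$2,567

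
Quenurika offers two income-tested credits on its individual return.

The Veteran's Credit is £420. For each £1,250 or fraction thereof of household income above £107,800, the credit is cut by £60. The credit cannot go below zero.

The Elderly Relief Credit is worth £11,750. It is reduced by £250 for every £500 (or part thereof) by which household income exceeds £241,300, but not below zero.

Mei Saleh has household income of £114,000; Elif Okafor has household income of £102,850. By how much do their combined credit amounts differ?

Mei (£114,000): Veteran's Credit: income exceeds £107,800 by £6,200, which is 5 full-or-partial £1,250 increments; reduction = 5 × £60 = £300, leaving £120. Elderly Relief Credit: £114,000 is at or below the £241,300 threshold, so the full £11,750 applies. total £120 + £11,750 = £11,870
Elif (£102,850): Veteran's Credit: £102,850 is at or below the £107,800 threshold, so the full £420 applies. Elderly Relief Credit: £102,850 is at or below the £241,300 threshold, so the full £11,750 applies. total £420 + £11,750 = £12,170
Difference: |£11,870 − £12,170| = £300.

£300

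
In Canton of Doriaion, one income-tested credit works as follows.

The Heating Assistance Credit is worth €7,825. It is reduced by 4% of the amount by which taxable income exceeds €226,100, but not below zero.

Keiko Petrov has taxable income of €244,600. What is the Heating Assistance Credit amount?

Heating Assistance Credit: 4% of the €18,500 excess over €226,100 is €740; credit = €7,825 − €740 = €7,085.

€7,085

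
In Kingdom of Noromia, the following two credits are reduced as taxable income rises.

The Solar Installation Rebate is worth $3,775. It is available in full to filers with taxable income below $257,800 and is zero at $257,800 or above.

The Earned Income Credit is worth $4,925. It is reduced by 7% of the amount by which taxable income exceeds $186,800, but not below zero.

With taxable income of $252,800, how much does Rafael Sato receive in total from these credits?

Solar Installation Rebate: $252,800 is below the $257,800 cutoff, so the full $3,775 applies.
Earned Income Credit: 7% of the $66,000 excess over $186,800 is $4,620; credit = $4,925 − $4,620 = $305.
Total: $3,775 + $305 = $4,080.

$4,080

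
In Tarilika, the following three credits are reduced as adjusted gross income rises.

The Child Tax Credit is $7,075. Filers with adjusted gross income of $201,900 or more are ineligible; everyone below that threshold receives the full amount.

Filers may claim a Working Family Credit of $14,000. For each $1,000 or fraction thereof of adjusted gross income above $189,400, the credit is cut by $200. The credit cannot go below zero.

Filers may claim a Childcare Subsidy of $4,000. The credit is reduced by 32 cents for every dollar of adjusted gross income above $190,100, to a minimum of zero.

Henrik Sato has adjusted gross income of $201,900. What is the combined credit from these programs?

Child Tax Credit: $201,900 meets or exceeds the $201,900 cutoff, so the credit is $0.
Working Family Credit: income exceeds $189,400 by $12,500, which is 13 full-or-partial $1,000 increments; reduction = 13 × $200 = $2,600, leaving $11,400.
Childcare Subsidy: 32% of the $11,800 excess over $190,100 is $3,776; credit = $4,000 − $3,776 = $224.
Total: $0 + $11,400 + $224 = $11,624.

$11,624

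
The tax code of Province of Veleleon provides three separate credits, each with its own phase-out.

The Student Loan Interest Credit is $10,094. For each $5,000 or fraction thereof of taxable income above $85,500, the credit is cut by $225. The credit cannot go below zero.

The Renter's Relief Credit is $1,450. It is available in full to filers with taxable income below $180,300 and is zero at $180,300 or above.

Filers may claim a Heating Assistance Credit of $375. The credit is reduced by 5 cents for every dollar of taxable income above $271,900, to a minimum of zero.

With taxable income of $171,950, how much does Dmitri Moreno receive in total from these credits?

$7,869

Student Loan Interest Credit: income exceeds $85,500 by $86,450, which is 18 full-or-partial $5,000 increments; reduction = 18 × $225 = $4,050, leaving $6,044.
Renter's Relief Credit: $171,950 is below the $180,300 cutoff, so the full $1,450 applies.
Heating Assistance Credit: $171,950 is at or below the $271,900 threshold, so the full $375 applies.
Total: $6,044 + $1,450 + $375 = $7,869.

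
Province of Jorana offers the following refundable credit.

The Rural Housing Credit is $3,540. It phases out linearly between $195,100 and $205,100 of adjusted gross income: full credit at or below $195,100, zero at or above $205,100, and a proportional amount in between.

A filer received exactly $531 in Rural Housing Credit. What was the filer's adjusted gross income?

$203,600

$531 is 531/3,540 of the full $3,540, so 3,009/3,540 of the $10,000 range has been used: income = $195,100 + $10,000 × 3,009/3,540 = $203,600.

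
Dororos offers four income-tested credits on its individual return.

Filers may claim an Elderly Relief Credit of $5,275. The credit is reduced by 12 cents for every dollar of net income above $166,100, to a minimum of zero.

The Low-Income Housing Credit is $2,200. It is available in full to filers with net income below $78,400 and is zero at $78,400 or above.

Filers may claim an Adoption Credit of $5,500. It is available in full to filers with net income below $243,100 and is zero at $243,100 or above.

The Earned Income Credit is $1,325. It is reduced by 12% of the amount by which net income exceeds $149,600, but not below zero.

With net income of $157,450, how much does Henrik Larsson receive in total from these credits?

Elderly Relief Credit: $157,450 is at or below the $166,100 threshold, so the full $5,275 applies.
Low-Income Housing Credit: $157,450 meets or exceeds the $78,400 cutoff, so the credit is $0.
Adoption Credit: $157,450 is below the $243,100 cutoff, so the full $5,500 applies.
Earned Income Credit: 12% of the $7,850 excess over $149,600 is $942; credit = $1,325 − $942 = $383.
Total: $5,275 + $0 + $5,500 + $383 = $11,158.

$11,158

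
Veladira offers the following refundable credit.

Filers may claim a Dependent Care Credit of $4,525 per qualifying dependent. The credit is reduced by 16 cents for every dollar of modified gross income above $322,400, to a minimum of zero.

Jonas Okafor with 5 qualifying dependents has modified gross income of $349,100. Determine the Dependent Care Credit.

Dependent Care Credit: base = 5 × $4,525 = $22,625. 16% of the $26,700 excess over $322,400 is $4,272; credit = $22,625 − $4,272 = $18,353.

$18,353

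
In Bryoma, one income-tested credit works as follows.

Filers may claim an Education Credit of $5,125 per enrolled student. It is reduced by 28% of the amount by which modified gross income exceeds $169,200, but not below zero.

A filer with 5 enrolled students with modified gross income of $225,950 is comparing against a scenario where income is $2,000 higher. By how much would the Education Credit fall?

At $225,950 — base = 5 × $5,125 = $25,625. 28% of the $56,750 excess over $169,200 is $15,890; credit = $25,625 − $15,890 = $9,735.
At $227,950 — base = 5 × $5,125 = $25,625. 28% of the $58,750 excess over $169,200 is $16,450; credit = $25,625 − $16,450 = $9,175.
Lost: $9,735 − $9,175 = $560.

$560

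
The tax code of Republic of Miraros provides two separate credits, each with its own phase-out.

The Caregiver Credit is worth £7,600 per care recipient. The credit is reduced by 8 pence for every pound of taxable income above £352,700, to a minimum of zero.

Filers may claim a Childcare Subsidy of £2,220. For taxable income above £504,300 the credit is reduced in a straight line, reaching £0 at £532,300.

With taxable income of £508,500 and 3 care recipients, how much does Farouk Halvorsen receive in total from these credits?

Caregiver Credit: base = 3 × £7,600 = £22,800. 8% of the £155,800 excess over £352,700 is £12,464; credit = £22,800 − £12,464 = £10,336.
Childcare Subsidy: £508,500 is £4,200 into a £28,000 phase-out range, leaving 23,800/28,000 of the credit: £2,220 × 23,800/28,000 = £1,887.
Total: £10,336 + £1,887 = £12,223.

£12,223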